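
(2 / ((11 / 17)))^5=45435424 / 161051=282.12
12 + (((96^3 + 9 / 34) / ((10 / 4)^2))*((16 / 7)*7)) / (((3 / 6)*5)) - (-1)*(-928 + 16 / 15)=5769725636 / 6375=905055.00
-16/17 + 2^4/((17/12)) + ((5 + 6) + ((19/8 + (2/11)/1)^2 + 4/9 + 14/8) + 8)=45123977/1184832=38.08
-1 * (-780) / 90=26 / 3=8.67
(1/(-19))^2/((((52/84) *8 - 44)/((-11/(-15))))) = -77/1480100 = -0.00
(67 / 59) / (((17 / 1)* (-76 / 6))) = -201 / 38114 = -0.01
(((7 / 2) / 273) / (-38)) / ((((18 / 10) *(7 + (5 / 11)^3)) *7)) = -6655 / 1763123544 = -0.00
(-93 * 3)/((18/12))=-186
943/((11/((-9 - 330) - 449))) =-743084/11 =-67553.09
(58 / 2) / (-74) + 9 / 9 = 45 / 74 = 0.61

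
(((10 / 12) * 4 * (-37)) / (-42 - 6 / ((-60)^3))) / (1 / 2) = 8880000 / 1511999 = 5.87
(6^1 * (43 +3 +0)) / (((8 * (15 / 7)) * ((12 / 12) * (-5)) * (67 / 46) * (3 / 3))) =-3703 / 1675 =-2.21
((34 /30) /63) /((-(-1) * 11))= 17 /10395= 0.00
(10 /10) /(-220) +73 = 16059 /220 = 73.00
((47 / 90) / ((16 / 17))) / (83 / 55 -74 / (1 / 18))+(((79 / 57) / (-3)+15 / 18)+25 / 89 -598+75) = -18615331584071 / 35637784416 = -522.35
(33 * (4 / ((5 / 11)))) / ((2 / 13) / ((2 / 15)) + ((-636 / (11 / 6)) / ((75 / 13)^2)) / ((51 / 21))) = -441226500 / 4767571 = -92.55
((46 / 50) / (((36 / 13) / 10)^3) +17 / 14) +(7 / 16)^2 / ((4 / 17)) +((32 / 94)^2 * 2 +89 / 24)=568958527247 / 11543067648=49.29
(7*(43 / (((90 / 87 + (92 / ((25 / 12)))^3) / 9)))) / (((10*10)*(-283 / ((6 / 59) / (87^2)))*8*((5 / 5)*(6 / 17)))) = -3198125 / 604639977520917696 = -0.00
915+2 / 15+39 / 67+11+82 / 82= 932354 / 1005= 927.72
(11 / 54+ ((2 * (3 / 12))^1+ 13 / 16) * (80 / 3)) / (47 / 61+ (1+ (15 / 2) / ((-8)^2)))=7421504 / 397953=18.65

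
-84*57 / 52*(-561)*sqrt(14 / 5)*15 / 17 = 118503*sqrt(70) / 13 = 76266.71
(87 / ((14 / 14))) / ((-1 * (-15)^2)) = -29 / 75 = -0.39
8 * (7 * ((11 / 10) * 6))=1848 / 5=369.60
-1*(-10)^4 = -10000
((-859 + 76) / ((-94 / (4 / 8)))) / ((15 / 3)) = 783 / 940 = 0.83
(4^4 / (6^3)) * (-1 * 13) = -416 / 27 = -15.41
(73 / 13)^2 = 5329 / 169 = 31.53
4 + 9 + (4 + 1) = 18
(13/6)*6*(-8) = -104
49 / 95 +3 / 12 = 291 / 380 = 0.77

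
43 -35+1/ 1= 9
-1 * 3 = -3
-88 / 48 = -11 / 6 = -1.83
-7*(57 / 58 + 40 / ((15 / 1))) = -25.55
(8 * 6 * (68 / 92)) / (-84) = -68 / 161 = -0.42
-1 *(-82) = 82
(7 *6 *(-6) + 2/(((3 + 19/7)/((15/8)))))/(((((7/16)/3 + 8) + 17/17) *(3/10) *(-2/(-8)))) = -160860/439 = -366.42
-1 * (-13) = 13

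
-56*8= -448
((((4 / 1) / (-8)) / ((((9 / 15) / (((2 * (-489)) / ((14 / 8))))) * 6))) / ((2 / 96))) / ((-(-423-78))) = 26080 / 3507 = 7.44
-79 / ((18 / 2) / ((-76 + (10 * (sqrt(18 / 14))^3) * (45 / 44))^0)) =-79 / 9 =-8.78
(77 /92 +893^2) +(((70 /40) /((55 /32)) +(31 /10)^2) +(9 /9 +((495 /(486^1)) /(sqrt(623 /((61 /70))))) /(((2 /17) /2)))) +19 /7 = 187 * sqrt(54290) /67284 +35307726544 /44275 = 797464.83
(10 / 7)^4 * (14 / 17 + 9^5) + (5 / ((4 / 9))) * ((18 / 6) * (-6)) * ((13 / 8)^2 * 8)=157821800435 / 653072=241660.64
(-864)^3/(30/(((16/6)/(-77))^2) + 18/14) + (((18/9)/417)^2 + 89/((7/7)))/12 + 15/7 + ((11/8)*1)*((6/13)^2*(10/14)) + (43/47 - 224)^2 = 11636033276196249388163/484985605574230956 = 23992.53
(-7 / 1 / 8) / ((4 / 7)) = -49 / 32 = -1.53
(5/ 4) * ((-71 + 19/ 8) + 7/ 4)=-2675/ 32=-83.59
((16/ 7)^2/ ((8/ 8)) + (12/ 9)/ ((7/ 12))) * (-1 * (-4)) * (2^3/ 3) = 11776/ 147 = 80.11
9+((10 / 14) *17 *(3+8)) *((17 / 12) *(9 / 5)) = 9789 / 28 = 349.61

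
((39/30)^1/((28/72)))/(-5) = -117/175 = -0.67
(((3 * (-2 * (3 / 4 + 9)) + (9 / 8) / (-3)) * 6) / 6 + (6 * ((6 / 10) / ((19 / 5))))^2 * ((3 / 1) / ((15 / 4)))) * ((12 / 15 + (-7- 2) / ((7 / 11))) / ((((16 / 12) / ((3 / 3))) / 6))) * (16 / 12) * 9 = 10588874283 / 252700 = 41902.95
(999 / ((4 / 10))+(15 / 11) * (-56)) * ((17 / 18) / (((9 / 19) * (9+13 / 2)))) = 5734865 / 18414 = 311.44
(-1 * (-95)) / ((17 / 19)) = 1805 / 17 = 106.18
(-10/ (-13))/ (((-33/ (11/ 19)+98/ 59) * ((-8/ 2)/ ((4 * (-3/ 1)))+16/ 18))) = -1062/ 93379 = -0.01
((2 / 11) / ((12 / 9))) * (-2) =-3 / 11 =-0.27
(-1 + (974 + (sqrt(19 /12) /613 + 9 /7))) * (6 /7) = 835.10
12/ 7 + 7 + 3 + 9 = 145/ 7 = 20.71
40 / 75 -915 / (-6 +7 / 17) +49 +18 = 65912 / 285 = 231.27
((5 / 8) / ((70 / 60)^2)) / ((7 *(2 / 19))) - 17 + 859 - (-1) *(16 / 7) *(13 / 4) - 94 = 1037303 / 1372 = 756.05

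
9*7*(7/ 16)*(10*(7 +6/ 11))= 183015/ 88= 2079.72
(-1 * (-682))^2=465124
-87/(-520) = 87/520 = 0.17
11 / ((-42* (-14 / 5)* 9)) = 55 / 5292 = 0.01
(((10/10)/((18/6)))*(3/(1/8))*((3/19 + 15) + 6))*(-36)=-115776/19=-6093.47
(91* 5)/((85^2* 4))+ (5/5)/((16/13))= 19149/23120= 0.83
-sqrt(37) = -6.08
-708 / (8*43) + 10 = 7.94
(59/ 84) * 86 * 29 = 73573/ 42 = 1751.74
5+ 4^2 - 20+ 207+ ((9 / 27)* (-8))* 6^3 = -368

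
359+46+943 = 1348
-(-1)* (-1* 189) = -189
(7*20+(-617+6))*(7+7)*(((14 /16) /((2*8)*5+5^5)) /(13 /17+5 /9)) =-3531087 /2589640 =-1.36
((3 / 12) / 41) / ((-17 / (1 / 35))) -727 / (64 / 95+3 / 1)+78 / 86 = -288464449727 / 1464383060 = -196.99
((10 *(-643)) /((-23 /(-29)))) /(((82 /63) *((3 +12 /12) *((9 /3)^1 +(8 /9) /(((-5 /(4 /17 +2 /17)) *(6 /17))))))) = -551.77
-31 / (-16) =31 / 16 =1.94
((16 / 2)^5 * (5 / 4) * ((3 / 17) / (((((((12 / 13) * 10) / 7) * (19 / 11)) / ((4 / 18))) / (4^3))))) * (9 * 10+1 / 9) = 106405691392 / 26163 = 4067029.45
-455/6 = -75.83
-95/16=-5.94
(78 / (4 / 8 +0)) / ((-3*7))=-52 / 7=-7.43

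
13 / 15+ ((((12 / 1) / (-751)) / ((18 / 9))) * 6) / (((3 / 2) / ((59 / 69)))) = 217469 / 259095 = 0.84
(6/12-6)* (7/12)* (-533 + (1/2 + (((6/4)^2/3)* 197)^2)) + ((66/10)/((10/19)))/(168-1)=-36515340697/534400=-68329.60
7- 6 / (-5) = 41 / 5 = 8.20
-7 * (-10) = 70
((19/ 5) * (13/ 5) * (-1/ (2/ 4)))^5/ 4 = -7354865808056/ 9765625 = -753138.26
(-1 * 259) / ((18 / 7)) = -1813 / 18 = -100.72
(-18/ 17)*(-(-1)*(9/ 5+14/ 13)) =-198/ 65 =-3.05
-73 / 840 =-0.09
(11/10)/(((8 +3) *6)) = 1/60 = 0.02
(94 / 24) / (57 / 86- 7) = -2021 / 3270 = -0.62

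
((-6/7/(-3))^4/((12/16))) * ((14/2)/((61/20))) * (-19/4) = -6080/62769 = -0.10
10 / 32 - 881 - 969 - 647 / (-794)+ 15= -11648759 / 6352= -1833.87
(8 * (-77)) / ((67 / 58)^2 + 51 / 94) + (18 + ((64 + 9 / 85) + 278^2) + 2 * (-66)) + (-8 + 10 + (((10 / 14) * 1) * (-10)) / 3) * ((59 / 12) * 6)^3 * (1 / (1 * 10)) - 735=2276092042979 / 30270030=75192.92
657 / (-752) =-657 / 752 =-0.87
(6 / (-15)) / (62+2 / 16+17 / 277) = -4432 / 689025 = -0.01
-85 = -85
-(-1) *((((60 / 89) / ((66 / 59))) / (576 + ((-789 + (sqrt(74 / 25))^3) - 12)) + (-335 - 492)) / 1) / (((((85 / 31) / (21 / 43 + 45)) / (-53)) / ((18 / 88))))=7892465134500 *sqrt(74) / 6223794971517739 + 4628508484082589854469 / 31118974857588695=148735.90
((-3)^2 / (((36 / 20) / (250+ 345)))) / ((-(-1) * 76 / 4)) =2975 / 19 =156.58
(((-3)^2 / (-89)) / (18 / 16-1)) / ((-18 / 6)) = 24 / 89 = 0.27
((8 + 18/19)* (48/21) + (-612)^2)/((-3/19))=-2372241.52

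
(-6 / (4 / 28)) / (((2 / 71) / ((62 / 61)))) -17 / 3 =-278363 / 183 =-1521.11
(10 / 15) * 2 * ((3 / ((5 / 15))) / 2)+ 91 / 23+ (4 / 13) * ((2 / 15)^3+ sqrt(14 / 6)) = 10.43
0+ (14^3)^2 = 7529536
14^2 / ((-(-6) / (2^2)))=392 / 3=130.67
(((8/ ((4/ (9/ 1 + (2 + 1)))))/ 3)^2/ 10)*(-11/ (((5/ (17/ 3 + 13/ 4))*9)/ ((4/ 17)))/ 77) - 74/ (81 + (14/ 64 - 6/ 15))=-0.96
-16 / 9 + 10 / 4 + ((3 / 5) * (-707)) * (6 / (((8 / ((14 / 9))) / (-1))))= 22303 / 45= 495.62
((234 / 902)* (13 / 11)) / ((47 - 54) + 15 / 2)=0.61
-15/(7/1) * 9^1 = -135/7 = -19.29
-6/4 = -3/2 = -1.50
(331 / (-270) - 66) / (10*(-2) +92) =-18151 / 19440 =-0.93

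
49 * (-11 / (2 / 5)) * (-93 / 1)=250635 / 2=125317.50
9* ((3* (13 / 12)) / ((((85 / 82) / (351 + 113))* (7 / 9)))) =10016136 / 595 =16833.84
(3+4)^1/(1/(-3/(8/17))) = -357/8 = -44.62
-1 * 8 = -8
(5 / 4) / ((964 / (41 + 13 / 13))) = 105 / 1928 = 0.05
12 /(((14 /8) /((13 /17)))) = 5.24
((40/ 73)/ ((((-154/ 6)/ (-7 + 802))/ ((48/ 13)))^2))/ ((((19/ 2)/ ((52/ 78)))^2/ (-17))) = -15843299328000/ 26405732353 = -599.99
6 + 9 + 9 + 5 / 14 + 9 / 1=467 / 14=33.36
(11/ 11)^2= 1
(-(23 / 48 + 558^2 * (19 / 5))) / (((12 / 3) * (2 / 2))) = -283964083 / 960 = -295795.92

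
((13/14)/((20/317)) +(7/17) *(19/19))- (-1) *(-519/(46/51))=-61339829/109480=-560.28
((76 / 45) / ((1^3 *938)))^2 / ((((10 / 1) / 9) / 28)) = 2888 / 35350875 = 0.00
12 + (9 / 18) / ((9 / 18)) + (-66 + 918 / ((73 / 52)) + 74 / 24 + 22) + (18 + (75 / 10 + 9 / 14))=3998947 / 6132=652.14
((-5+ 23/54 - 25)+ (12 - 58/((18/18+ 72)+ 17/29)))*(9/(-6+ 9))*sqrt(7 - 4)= -1057997*sqrt(3)/19206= -95.41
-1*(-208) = 208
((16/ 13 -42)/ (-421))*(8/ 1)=4240/ 5473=0.77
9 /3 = 3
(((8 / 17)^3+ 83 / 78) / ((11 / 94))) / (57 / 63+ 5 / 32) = 9.41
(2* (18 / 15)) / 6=2 / 5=0.40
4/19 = 0.21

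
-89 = -89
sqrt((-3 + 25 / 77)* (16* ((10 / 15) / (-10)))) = 1.69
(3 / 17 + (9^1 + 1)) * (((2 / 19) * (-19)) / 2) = -173 / 17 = -10.18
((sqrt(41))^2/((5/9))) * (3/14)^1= 15.81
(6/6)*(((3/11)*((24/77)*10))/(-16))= -0.05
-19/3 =-6.33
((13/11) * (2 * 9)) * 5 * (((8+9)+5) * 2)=4680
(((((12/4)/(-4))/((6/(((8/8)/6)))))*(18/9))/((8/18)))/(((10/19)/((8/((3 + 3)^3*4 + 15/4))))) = -19/11570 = -0.00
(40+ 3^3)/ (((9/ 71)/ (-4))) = -19028/ 9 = -2114.22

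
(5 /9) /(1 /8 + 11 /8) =0.37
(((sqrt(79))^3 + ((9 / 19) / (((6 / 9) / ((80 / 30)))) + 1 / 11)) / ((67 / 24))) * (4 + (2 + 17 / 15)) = 71048 / 14003 + 67624 * sqrt(79) / 335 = 1799.27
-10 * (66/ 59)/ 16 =-165/ 236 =-0.70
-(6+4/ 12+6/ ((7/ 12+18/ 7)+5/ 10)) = -7345/ 921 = -7.98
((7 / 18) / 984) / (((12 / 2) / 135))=35 / 3936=0.01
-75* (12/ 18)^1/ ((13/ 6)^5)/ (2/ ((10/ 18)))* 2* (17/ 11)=-3672000/ 4084223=-0.90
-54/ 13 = -4.15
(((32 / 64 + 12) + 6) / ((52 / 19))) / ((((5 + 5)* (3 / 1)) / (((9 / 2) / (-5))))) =-2109 / 10400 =-0.20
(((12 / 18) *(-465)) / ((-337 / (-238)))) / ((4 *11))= -18445 / 3707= -4.98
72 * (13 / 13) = 72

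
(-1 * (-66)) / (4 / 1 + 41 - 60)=-22 / 5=-4.40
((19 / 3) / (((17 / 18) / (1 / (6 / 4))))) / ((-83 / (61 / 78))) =-2318 / 55029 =-0.04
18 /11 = 1.64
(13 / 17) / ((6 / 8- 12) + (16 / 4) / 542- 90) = -14092 / 1865699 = -0.01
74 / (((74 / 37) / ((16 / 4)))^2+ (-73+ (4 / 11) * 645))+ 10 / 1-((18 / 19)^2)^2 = 8954553022 / 927755199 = 9.65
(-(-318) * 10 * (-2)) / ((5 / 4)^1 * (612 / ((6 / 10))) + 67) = -3180 / 671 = -4.74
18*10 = 180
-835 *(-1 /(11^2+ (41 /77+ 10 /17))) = 1093015 /159856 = 6.84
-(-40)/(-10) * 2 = -8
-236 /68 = -59 /17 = -3.47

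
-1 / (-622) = 1 / 622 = 0.00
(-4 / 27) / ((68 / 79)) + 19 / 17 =434 / 459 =0.95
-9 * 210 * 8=-15120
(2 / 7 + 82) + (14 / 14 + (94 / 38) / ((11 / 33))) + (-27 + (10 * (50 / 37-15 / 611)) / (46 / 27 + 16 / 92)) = 124060016888 / 1752924173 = 70.77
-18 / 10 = -9 / 5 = -1.80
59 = 59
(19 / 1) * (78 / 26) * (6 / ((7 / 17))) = 830.57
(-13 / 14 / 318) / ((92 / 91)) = -169 / 58512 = -0.00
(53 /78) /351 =53 /27378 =0.00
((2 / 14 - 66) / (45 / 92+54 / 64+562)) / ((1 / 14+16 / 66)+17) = -22393536 / 3316489387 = -0.01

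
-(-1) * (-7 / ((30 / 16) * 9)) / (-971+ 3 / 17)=119 / 278505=0.00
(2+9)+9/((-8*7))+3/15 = 3091/280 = 11.04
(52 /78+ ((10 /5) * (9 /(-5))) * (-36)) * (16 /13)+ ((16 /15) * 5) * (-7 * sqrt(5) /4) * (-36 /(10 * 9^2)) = 161.26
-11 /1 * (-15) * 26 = 4290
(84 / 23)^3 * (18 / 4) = 2667168 / 12167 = 219.21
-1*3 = -3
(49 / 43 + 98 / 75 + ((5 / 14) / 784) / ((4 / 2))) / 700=173195453 / 49556640000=0.00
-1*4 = -4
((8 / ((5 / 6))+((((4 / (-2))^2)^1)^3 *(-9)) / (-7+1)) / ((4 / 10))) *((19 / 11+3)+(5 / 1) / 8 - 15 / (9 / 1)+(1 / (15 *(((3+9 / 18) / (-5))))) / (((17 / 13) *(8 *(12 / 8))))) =346789 / 357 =971.40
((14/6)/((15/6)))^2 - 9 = -1829/225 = -8.13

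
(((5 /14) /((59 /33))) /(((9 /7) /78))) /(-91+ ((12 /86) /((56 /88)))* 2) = -215215 /1608281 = -0.13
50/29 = 1.72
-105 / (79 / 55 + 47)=-1925 / 888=-2.17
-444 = -444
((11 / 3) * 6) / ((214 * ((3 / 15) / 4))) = 220 / 107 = 2.06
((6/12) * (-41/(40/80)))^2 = 1681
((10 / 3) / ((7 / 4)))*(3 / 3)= 40 / 21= 1.90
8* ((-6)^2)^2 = 10368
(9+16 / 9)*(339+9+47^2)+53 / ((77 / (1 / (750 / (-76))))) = 27558.71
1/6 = 0.17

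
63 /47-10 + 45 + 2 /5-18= 4404 /235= 18.74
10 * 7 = 70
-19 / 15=-1.27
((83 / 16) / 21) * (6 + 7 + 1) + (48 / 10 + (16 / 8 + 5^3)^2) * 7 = 13552807 / 120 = 112940.06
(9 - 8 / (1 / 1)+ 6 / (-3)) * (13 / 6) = -13 / 6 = -2.17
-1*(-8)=8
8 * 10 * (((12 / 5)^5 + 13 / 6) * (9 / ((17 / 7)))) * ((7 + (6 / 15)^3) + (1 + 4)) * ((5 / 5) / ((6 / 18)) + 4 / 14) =1276607328672 / 1328125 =961210.22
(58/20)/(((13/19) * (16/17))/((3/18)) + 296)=9367/968560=0.01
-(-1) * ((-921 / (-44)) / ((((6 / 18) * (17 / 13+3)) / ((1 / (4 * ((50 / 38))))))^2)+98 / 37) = 153935353237 / 51054080000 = 3.02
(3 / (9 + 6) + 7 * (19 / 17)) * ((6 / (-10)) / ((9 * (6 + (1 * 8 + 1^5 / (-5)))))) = -682 / 17595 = -0.04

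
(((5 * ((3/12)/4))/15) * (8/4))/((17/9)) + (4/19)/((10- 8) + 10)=307/7752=0.04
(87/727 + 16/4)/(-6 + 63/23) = -13777/10905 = -1.26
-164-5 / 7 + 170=37 / 7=5.29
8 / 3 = 2.67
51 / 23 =2.22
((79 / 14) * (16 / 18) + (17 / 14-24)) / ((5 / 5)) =-2239 / 126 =-17.77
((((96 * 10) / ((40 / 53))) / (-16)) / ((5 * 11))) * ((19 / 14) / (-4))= 3021 / 6160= 0.49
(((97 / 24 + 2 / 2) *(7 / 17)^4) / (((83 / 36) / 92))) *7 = 280643286 / 6932243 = 40.48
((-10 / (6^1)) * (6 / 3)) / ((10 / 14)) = -14 / 3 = -4.67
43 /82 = 0.52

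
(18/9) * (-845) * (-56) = 94640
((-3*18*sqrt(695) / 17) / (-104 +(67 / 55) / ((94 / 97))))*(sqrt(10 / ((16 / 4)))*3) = 2093850*sqrt(278) / 9030077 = 3.87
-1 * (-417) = 417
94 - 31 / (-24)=2287 / 24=95.29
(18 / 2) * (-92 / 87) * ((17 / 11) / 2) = -2346 / 319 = -7.35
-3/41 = -0.07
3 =3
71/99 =0.72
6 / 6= 1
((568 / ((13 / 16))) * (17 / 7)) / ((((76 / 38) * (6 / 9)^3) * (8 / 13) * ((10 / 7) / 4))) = 65178 / 5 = 13035.60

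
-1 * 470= -470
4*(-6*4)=-96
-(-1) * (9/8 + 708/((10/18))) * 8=51021/5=10204.20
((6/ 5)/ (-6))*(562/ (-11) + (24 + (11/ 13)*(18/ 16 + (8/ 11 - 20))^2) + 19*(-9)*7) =8652471/ 45760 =189.08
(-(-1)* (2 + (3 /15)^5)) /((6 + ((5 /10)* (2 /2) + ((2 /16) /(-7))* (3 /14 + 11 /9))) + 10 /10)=44107056 /164809375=0.27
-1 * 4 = -4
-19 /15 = -1.27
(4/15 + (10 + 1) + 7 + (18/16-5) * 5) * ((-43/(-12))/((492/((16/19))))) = -0.01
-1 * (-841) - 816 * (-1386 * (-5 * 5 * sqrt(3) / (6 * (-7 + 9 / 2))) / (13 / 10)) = 2512261.38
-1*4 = -4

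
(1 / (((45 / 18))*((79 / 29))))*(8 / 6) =232 / 1185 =0.20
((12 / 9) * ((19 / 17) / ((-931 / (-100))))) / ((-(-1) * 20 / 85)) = 100 / 147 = 0.68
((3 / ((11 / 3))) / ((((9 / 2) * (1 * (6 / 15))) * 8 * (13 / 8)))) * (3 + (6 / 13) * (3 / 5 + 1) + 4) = 503 / 1859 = 0.27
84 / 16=21 / 4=5.25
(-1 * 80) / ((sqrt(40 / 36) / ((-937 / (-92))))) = -5622 * sqrt(10) / 23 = -772.97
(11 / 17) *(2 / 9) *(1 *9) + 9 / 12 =139 / 68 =2.04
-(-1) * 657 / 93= 219 / 31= 7.06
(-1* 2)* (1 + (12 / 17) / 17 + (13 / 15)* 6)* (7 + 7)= -252532 / 1445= -174.76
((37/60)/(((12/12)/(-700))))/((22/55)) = -6475/6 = -1079.17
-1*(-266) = 266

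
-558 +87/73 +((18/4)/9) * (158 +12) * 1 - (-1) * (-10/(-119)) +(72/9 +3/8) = -32200915/69496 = -463.35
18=18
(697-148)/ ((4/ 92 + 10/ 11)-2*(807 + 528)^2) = -138897/ 901805609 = -0.00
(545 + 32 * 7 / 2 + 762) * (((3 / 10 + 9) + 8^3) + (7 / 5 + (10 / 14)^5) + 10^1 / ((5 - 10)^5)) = 15587874846093 / 21008750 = 741970.60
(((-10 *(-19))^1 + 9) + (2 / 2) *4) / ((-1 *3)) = -203 / 3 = -67.67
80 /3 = 26.67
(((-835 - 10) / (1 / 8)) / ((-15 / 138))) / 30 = 31096 / 15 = 2073.07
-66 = -66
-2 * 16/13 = -32/13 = -2.46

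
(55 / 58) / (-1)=-55 / 58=-0.95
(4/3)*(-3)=-4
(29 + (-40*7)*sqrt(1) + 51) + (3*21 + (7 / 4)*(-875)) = -6673 / 4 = -1668.25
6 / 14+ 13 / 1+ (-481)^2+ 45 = 1619936 / 7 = 231419.43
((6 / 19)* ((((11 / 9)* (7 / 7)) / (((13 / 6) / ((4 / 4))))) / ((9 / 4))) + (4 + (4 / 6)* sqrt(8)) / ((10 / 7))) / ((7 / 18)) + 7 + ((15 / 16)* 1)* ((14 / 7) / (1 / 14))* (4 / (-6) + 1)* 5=12* sqrt(2) / 5 + 2010951 / 34580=61.55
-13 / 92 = -0.14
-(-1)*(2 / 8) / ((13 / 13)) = 1 / 4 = 0.25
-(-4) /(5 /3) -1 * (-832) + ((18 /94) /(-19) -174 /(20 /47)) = 759925 /1786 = 425.49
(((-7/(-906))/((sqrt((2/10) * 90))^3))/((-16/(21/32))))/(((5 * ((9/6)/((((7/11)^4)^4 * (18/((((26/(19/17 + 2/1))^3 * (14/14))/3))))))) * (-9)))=242433331216113915773 * sqrt(2)/82824808993553546696739340984320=0.00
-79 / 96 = -0.82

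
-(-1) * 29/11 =29/11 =2.64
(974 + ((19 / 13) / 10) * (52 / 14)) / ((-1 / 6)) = -204654 / 35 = -5847.26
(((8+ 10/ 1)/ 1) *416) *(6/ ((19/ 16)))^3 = 6624903168/ 6859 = 965870.12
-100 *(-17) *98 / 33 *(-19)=-3165400 / 33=-95921.21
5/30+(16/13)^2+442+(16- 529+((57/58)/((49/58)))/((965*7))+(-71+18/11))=-512002620917/3691918230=-138.68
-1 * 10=-10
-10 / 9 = -1.11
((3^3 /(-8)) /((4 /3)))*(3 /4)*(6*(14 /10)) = -5103 /320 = -15.95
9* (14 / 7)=18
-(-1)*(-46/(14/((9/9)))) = -23/7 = -3.29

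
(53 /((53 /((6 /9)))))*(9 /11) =6 /11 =0.55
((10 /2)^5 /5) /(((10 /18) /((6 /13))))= 6750 /13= 519.23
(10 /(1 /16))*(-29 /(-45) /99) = 928 /891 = 1.04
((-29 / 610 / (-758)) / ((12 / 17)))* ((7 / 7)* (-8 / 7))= -493 / 4854990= -0.00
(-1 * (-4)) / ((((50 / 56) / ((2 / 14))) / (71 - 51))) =12.80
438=438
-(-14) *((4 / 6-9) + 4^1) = -182 / 3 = -60.67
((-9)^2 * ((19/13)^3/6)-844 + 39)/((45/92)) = -154190942/98865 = -1559.61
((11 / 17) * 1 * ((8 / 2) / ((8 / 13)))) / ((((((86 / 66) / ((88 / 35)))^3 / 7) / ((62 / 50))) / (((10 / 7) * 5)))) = 108564432717312 / 57950664625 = 1873.39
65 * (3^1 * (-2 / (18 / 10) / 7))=-650 / 21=-30.95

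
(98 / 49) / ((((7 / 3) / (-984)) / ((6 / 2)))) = -17712 / 7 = -2530.29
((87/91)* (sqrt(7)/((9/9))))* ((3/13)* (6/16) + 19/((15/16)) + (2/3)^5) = 75065659* sqrt(7)/3832920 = 51.82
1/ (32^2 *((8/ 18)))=9/ 4096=0.00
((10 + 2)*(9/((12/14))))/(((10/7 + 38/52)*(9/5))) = 12740/393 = 32.42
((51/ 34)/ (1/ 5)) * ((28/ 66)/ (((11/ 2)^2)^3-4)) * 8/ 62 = 1792/ 120803001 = 0.00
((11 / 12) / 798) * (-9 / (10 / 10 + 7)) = -0.00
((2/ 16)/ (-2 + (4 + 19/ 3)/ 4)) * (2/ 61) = 3/ 427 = 0.01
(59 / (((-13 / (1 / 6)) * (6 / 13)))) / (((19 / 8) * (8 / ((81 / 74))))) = -531 / 5624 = -0.09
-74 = -74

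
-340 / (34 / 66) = -660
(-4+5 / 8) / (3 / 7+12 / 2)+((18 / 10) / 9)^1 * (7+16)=163 / 40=4.08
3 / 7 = 0.43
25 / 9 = 2.78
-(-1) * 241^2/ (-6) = -58081/ 6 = -9680.17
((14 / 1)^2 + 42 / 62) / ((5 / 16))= 97552 / 155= 629.37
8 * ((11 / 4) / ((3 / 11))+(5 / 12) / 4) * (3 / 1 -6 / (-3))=815 / 2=407.50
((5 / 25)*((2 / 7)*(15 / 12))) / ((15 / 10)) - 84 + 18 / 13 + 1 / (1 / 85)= 2.43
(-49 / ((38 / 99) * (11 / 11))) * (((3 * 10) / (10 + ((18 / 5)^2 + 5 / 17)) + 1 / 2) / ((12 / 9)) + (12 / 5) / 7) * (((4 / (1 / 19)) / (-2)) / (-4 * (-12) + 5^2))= 112.00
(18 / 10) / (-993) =-3 / 1655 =-0.00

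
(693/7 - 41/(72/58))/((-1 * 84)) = -0.79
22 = 22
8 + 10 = 18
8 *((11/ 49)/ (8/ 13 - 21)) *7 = -1144/ 1855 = -0.62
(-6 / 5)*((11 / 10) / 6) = -0.22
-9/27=-1/3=-0.33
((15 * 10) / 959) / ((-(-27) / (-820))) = -41000 / 8631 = -4.75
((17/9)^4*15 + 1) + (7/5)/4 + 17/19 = 160555411/831060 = 193.19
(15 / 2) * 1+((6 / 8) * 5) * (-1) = 15 / 4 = 3.75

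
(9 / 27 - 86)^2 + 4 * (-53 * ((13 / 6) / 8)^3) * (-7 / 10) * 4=7350.57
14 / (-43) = -14 / 43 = -0.33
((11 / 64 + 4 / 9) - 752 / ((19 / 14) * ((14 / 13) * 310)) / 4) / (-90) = -341603 / 152668800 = -0.00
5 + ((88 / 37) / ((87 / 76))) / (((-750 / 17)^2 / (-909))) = 202680367 / 50296875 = 4.03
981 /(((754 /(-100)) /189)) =-9270450 /377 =-24590.05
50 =50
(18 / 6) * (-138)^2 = 57132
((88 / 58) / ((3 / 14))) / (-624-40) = -77 / 7221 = -0.01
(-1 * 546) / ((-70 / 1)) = 39 / 5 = 7.80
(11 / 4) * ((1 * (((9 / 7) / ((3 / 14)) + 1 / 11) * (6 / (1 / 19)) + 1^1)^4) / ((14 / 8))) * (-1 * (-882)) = 431309663675654526 / 1331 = 324049334091400.85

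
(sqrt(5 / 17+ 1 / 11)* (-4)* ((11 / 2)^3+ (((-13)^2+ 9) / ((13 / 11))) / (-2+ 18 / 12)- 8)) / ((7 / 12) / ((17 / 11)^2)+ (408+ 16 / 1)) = 9092484* sqrt(374) / 210392897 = 0.84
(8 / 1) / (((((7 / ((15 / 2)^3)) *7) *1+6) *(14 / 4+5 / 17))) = 0.34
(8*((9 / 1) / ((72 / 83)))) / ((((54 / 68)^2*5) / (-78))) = -2494648 / 1215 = -2053.21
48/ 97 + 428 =41564/ 97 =428.49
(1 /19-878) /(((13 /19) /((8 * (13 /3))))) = -133448 /3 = -44482.67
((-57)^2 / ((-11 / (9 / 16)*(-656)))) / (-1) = -29241 / 115456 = -0.25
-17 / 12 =-1.42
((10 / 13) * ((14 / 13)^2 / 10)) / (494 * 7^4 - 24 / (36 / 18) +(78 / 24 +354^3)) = 0.00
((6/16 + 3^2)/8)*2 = 2.34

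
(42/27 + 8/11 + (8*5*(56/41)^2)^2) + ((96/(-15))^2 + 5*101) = 6116.72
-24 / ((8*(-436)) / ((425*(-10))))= -6375 / 218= -29.24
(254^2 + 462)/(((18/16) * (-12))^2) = 259912/729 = 356.53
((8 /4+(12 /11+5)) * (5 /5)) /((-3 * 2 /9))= -267 /22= -12.14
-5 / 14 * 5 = -25 / 14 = -1.79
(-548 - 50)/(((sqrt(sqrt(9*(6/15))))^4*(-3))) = 1495/27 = 55.37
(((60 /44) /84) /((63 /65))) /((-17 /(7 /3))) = -325 /141372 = -0.00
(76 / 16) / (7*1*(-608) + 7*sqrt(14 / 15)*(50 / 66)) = -4717548 / 4226916883-3135*sqrt(210) / 33815335064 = -0.00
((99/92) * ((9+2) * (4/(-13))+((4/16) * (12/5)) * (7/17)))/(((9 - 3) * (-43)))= 114411/8742760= 0.01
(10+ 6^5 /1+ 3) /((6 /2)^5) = 7789 /243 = 32.05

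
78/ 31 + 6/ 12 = 187/ 62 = 3.02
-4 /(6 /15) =-10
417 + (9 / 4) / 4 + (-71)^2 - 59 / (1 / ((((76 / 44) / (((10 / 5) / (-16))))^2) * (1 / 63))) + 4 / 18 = 214662293 / 40656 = 5279.97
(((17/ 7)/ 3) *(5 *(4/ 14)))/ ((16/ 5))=425/ 1176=0.36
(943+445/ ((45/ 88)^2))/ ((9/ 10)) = 2142262/ 729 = 2938.63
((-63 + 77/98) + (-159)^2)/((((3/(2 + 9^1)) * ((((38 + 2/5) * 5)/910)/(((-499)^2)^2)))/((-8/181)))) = -1201017567943512.13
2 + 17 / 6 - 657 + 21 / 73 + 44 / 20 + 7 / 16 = -11374711 / 17520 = -649.24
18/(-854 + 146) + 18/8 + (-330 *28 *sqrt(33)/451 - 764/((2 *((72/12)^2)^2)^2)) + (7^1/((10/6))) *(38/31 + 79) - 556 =-3330484179527/15360088320 - 840 *sqrt(33)/41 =-334.52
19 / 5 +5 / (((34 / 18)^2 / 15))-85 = -86959 / 1445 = -60.18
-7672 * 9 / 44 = -17262 / 11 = -1569.27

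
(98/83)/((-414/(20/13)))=-0.00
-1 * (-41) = 41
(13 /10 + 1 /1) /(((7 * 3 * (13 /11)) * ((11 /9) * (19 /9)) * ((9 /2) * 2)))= 69 /17290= 0.00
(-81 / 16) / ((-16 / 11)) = 891 / 256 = 3.48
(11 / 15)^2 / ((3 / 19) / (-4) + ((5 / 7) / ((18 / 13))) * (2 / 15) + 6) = 193116 / 2165125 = 0.09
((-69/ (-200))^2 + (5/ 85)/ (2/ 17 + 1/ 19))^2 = 41767505641/ 193600000000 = 0.22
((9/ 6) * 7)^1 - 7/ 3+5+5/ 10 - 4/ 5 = 193/ 15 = 12.87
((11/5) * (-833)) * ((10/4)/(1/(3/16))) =-27489/32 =-859.03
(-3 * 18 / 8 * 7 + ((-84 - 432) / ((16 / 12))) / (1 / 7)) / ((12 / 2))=-3675 / 8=-459.38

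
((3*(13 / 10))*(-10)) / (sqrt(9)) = -13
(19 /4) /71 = 0.07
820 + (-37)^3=-49833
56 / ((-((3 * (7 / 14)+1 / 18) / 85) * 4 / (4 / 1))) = -3060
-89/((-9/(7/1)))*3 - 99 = 326/3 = 108.67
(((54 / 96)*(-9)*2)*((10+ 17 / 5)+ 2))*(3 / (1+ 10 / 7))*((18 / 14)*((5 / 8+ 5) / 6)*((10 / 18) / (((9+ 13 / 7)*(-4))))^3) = 0.00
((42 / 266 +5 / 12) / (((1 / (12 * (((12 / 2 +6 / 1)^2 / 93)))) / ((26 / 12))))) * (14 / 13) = 14672 / 589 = 24.91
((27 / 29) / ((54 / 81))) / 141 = 27 / 2726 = 0.01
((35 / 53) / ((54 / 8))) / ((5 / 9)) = 0.18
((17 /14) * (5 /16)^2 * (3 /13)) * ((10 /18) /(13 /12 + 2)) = 2125 /430976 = 0.00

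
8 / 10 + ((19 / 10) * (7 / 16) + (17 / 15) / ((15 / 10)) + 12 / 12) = 4877 / 1440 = 3.39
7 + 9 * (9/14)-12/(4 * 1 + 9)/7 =329/26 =12.65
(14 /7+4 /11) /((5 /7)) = 182 /55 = 3.31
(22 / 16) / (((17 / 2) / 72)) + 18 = 504 / 17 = 29.65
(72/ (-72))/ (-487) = 1/ 487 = 0.00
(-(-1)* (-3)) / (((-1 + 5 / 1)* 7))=-0.11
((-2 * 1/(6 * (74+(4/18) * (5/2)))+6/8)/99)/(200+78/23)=0.00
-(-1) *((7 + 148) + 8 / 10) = 779 / 5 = 155.80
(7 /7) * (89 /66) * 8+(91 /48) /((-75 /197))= 230003 /39600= 5.81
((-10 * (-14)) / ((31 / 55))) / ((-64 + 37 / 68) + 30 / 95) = -9948400 / 2528887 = -3.93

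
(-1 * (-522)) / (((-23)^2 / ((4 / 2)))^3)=4176 / 148035889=0.00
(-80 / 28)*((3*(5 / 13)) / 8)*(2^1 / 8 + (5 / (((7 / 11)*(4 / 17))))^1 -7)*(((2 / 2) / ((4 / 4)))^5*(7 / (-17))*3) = 83925 / 6188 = 13.56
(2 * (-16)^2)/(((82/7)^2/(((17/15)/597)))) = 106624/15053355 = 0.01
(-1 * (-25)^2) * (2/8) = -156.25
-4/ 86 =-2/ 43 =-0.05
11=11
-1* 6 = -6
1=1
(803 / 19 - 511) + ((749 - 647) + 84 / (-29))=-203668 / 551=-369.63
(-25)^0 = 1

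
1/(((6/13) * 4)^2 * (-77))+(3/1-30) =-1197673/44352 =-27.00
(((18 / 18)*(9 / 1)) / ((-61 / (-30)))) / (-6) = -45 / 61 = -0.74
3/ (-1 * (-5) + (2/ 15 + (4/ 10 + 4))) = 45/ 143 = 0.31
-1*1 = -1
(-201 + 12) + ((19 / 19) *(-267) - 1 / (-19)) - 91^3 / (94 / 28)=-200857047 / 893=-224923.90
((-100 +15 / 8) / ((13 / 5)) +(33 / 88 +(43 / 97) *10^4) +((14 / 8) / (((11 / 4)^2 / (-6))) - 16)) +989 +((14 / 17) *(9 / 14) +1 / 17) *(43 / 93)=5179227725209 / 964922244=5367.51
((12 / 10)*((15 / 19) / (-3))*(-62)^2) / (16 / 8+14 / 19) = -5766 / 13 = -443.54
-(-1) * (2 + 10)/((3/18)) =72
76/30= 38/15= 2.53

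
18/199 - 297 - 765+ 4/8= -422441/398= -1061.41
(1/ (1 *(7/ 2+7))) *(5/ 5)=2/ 21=0.10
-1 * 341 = -341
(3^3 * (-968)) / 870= -4356 / 145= -30.04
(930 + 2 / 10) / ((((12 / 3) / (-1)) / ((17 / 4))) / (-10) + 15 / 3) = 79067 / 433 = 182.60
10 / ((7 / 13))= 130 / 7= 18.57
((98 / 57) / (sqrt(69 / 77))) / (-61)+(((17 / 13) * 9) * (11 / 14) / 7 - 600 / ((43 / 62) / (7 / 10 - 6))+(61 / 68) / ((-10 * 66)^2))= 3721175338644451 / 811343332800 - 98 * sqrt(5313) / 239913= 4586.41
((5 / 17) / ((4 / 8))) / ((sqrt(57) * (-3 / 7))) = -70 * sqrt(57) / 2907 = -0.18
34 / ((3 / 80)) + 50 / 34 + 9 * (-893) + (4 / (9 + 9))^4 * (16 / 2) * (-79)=-795303868 / 111537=-7130.40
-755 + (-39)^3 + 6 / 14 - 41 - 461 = -424029 / 7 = -60575.57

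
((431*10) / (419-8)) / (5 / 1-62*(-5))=0.03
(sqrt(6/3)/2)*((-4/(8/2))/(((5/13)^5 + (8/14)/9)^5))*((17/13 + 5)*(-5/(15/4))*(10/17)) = 294486774981482141164578098603903439240*sqrt(2)/228896712453067759482670731435119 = 1819454.66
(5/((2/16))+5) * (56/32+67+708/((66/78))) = 1792845/44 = 40746.48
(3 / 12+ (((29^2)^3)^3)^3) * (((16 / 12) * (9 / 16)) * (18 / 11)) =1006736100026253227962228926784553353732911434784837721069594483543179771383934375 / 88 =11440182954843786681388960000000000000000000000000000000000000000000000000000000.00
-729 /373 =-1.95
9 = 9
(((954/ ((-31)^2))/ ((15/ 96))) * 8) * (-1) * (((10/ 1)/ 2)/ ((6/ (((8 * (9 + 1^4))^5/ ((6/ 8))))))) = -177838489600000/ 961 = -185055660353.80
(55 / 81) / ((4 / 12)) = 55 / 27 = 2.04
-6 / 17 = -0.35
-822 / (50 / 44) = -18084 / 25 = -723.36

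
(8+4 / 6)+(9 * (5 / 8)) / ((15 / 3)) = 235 / 24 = 9.79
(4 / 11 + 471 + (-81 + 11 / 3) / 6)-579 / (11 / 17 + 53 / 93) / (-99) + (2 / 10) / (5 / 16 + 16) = 12795694699 / 27619020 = 463.29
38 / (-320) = -0.12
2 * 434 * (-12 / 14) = -744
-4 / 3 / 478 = -2 / 717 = -0.00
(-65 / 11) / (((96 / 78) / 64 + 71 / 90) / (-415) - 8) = 63121500 / 85477601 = 0.74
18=18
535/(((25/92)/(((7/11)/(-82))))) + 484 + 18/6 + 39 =510.72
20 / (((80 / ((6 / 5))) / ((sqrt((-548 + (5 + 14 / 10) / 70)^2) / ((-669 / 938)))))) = -6424228 / 27875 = -230.47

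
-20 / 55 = -4 / 11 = -0.36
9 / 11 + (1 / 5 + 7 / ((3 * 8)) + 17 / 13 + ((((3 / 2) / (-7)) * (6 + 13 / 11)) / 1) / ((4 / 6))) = 37129 / 120120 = 0.31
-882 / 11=-80.18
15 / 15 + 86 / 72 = 79 / 36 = 2.19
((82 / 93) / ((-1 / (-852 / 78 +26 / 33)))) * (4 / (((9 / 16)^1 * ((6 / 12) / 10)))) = 456366080 / 359073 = 1270.96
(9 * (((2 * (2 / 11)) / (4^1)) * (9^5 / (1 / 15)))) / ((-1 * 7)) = -7971615 / 77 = -103527.47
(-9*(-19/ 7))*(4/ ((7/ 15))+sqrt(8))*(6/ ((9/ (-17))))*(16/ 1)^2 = -29767680/ 49 - 992256*sqrt(2)/ 7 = -807969.66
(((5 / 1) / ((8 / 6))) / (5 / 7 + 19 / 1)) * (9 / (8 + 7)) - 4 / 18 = -179 / 1656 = -0.11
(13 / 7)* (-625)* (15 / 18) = -40625 / 42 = -967.26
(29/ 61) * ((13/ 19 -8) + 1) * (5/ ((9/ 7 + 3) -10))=3045/ 1159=2.63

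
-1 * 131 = -131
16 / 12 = 4 / 3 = 1.33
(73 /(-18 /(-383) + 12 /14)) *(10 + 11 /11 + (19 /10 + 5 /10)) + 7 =13197611 /12120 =1088.91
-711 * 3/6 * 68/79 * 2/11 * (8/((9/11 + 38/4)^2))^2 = -834121728/2655237841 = -0.31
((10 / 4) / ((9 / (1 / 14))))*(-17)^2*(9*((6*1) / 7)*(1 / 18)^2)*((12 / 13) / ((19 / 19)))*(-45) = -7225 / 1274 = -5.67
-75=-75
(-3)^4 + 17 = 98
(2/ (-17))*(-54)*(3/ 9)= 2.12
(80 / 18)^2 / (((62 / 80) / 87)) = 1856000 / 837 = 2217.44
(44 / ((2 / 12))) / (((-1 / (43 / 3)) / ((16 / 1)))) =-60544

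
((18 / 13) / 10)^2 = 81 / 4225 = 0.02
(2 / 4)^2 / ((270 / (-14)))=-7 / 540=-0.01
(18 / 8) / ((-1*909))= -1 / 404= -0.00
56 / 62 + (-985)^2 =30077003 / 31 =970225.90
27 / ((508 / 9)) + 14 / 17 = 11243 / 8636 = 1.30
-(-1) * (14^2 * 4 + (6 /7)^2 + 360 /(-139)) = 5327188 /6811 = 782.14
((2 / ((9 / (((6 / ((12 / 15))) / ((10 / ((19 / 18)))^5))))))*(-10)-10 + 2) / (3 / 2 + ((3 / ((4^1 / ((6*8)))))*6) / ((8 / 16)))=-90701740099 / 4914766368000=-0.02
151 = 151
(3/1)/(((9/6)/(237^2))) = 112338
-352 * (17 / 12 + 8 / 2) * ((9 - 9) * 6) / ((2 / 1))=0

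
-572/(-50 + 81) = -572/31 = -18.45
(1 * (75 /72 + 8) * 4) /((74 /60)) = 29.32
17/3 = 5.67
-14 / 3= -4.67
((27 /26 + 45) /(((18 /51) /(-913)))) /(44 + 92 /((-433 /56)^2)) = -1161096690831 /443977456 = -2615.22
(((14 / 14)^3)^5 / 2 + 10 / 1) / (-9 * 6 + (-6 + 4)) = -3 / 16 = -0.19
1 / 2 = 0.50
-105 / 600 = -7 / 40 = -0.18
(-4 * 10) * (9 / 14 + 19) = -5500 / 7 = -785.71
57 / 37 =1.54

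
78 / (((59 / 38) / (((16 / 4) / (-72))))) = -494 / 177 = -2.79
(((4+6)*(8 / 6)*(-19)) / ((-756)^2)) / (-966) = 95 / 207038916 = 0.00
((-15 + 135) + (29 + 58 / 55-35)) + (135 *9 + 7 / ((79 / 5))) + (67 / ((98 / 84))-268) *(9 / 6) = 30860289 / 30415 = 1014.64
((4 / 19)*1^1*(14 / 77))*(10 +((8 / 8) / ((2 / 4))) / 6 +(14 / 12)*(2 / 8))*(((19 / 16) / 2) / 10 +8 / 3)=44489 / 40128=1.11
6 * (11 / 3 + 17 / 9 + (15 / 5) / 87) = 2918 / 87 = 33.54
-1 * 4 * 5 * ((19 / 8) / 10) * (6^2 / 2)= -171 / 2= -85.50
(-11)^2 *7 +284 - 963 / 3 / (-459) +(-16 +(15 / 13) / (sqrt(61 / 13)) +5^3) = 1241.23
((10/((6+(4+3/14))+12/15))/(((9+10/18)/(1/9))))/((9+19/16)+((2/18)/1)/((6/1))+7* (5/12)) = 50400/62648119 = 0.00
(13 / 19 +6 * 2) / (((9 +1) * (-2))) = -241 / 380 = -0.63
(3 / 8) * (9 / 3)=9 / 8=1.12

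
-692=-692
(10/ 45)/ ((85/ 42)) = 28/ 255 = 0.11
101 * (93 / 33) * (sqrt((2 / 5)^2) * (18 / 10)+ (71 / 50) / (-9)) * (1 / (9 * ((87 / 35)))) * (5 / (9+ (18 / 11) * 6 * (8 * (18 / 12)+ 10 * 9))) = 0.04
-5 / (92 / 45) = -225 / 92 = -2.45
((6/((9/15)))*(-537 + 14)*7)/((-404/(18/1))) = 164745/101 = 1631.14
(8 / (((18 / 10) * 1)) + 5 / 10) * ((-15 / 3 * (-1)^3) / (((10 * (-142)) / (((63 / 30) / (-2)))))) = 623 / 34080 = 0.02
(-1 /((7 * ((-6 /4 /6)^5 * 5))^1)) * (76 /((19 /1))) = 4096 /35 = 117.03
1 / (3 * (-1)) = -1 / 3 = -0.33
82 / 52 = 41 / 26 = 1.58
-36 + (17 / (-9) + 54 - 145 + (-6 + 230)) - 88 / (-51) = 96.84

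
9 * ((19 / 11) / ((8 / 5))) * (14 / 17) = 5985 / 748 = 8.00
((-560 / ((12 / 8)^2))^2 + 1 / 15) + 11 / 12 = 61946.66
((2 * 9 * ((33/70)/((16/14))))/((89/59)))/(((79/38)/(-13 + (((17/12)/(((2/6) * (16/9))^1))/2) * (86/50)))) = -11659786677/449984000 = -25.91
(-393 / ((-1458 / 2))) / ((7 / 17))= 2227 / 1701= 1.31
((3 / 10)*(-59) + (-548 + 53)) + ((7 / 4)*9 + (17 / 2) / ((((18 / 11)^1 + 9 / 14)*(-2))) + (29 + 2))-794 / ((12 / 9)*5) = -4120141 / 7020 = -586.91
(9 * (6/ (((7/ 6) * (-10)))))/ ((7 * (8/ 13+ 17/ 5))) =-234/ 1421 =-0.16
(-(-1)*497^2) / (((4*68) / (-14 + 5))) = -2223081 / 272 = -8173.09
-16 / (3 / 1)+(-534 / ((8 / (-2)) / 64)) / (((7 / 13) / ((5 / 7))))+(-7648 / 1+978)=684806 / 147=4658.54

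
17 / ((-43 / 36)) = -612 / 43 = -14.23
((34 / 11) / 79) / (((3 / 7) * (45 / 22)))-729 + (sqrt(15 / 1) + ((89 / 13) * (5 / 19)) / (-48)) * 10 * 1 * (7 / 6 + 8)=-30869083543 / 42148080 + 275 * sqrt(15) / 3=-377.37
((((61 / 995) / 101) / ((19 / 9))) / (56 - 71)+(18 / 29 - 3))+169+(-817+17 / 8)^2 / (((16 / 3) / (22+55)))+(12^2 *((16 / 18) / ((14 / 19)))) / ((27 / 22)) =513707331526402569823 / 53583097881600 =9587115.19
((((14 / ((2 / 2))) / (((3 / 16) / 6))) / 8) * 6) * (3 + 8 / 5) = 7728 / 5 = 1545.60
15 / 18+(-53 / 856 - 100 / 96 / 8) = 4391 / 6848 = 0.64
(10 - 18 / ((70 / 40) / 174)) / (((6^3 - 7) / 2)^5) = -398656 / 2791447540343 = -0.00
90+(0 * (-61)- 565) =-475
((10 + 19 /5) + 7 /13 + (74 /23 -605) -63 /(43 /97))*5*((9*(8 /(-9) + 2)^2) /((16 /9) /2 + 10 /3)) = -2344989600 /244283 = -9599.48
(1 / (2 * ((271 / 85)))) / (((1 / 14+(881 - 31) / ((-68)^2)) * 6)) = 0.10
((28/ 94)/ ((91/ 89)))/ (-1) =-178/ 611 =-0.29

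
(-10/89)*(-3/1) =0.34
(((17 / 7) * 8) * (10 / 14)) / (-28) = -170 / 343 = -0.50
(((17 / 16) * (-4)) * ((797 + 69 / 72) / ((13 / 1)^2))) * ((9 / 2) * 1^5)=-976701 / 10816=-90.30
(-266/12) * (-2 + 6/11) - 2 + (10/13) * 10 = 16274/429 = 37.93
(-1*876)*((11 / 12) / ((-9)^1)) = 89.22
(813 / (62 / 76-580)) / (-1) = 30894 / 22009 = 1.40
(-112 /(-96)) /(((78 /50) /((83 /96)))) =14525 /22464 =0.65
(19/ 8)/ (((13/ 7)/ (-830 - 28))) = -4389/ 4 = -1097.25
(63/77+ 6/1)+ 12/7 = 657/77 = 8.53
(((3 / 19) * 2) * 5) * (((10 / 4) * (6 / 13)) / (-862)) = -0.00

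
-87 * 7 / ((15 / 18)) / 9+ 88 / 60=-1196 / 15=-79.73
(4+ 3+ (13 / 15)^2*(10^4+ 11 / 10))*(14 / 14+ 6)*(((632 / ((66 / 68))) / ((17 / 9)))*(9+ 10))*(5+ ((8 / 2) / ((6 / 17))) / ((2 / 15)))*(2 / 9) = 6894674143.53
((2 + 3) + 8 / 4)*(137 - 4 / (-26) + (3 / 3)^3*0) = 12481 / 13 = 960.08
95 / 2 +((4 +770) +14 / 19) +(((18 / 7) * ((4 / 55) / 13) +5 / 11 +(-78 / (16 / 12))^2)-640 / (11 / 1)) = 1592565077 / 380380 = 4186.77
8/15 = 0.53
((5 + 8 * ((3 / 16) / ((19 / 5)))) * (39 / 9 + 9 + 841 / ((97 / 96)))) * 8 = 10620640 / 291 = 36497.04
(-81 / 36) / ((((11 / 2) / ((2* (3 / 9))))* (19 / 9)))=-27 / 209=-0.13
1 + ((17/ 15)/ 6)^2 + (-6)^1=-40211/ 8100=-4.96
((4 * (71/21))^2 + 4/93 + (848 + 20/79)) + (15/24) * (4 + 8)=2243588231/2160018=1038.69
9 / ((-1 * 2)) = -9 / 2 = -4.50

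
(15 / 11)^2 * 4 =900 / 121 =7.44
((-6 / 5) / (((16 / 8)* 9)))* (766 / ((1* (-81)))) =766 / 1215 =0.63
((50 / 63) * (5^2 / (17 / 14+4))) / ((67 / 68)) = 170000 / 44019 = 3.86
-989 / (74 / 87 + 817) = -86043 / 71153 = -1.21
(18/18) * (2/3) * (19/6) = 19/9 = 2.11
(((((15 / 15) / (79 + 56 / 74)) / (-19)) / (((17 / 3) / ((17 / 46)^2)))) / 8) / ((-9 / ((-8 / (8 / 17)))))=-10693 / 2847408096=-0.00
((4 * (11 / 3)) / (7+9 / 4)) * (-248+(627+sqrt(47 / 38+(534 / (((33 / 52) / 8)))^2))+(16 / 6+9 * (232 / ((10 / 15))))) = 1855216 / 333+8 * sqrt(7917605719082) / 2109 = 16244.80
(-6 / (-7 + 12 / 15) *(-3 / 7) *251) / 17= -22590 / 3689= -6.12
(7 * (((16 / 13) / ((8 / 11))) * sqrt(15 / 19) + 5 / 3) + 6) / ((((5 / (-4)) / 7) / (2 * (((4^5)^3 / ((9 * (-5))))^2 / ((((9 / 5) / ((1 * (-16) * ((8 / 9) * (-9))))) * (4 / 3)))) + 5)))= -109499872821539907407876 / 18225 - 318169441783342372468168 * sqrt(285) / 1500525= -9587849529088182128.55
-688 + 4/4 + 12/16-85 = -3085/4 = -771.25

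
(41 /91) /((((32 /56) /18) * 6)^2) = 2583 /208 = 12.42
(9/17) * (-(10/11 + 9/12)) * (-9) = 5913/748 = 7.91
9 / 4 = 2.25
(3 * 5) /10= 3 /2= 1.50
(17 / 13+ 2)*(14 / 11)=602 / 143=4.21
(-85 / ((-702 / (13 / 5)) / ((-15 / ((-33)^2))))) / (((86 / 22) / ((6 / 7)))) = -85 / 89397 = -0.00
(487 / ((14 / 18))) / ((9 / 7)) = 487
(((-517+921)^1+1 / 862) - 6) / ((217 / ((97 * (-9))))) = -1380213 / 862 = -1601.18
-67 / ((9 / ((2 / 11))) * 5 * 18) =-67 / 4455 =-0.02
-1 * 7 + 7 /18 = -119 /18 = -6.61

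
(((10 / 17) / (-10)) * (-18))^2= 324 / 289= 1.12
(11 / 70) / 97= 11 / 6790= 0.00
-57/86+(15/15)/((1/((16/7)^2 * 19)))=415511/4214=98.60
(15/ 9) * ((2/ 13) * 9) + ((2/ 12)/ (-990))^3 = 2.31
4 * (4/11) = 16/11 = 1.45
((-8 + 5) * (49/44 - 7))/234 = 259/3432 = 0.08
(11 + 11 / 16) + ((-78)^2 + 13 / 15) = 1463173 / 240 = 6096.55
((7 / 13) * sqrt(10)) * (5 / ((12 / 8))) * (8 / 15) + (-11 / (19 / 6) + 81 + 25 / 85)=112 * sqrt(10) / 117 + 25136 / 323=80.85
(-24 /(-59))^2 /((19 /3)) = 1728 /66139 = 0.03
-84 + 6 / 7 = -582 / 7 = -83.14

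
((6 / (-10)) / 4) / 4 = -3 / 80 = -0.04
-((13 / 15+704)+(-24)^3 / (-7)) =-281371 / 105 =-2679.72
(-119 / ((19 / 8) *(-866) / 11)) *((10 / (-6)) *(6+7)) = -340340 / 24681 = -13.79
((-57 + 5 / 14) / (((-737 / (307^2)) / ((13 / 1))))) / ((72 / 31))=30120001171 / 742896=40544.03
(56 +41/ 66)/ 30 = 3737/ 1980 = 1.89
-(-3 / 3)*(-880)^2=774400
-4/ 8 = -1/ 2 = -0.50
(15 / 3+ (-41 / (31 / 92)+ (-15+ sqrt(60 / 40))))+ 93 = -1199 / 31+ sqrt(6) / 2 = -37.45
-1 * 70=-70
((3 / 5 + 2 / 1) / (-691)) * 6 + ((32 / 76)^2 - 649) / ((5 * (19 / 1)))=-6.85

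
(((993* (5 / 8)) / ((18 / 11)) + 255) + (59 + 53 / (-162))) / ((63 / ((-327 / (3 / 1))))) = -97887995 / 81648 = -1198.90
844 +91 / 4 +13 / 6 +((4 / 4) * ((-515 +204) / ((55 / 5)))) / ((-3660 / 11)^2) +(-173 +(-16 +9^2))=760.92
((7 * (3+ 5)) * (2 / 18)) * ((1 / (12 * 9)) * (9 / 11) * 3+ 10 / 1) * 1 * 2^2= 2744 / 11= 249.45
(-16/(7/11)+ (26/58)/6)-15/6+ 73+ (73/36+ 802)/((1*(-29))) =129401/7308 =17.71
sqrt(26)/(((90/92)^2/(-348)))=-245456 * sqrt(26)/675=-1854.20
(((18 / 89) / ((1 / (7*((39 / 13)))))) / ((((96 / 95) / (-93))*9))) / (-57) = 0.76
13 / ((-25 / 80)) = -208 / 5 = -41.60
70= 70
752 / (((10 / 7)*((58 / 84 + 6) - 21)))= -110544 / 3005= -36.79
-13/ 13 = -1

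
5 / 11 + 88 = 973 / 11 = 88.45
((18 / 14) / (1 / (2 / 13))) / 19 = 18 / 1729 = 0.01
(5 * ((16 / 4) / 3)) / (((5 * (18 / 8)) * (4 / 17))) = 68 / 27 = 2.52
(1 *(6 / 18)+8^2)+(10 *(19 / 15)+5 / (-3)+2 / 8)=907 / 12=75.58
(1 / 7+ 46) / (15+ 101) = 323 / 812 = 0.40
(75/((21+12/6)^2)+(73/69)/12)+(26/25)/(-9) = 6051/52900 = 0.11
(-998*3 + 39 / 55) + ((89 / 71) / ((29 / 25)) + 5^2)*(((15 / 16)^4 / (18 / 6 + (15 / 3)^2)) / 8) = -1244007133799289 / 415610961920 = -2993.20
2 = 2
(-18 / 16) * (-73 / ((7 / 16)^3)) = 980.71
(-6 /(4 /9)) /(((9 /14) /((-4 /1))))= 84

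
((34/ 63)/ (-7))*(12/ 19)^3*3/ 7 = -19584/ 2352637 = -0.01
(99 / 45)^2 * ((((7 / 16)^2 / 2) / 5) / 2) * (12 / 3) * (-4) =-0.74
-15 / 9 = -5 / 3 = -1.67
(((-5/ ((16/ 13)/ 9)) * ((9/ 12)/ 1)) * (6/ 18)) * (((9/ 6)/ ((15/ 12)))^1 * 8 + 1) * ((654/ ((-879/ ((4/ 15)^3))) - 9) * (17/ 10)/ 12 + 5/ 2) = -99992806849/ 843840000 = -118.50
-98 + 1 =-97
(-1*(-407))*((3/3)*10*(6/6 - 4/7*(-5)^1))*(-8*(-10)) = 8791200/7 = 1255885.71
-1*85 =-85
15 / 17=0.88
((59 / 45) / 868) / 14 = 59 / 546840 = 0.00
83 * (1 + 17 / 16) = 2739 / 16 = 171.19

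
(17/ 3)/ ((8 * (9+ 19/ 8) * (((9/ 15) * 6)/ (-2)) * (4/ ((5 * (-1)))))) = 425/ 9828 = 0.04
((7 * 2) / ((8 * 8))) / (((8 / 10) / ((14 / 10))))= 49 / 128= 0.38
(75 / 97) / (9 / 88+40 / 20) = 1320 / 3589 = 0.37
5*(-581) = -2905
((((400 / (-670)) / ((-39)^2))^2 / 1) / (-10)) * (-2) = 320 / 10385036649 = 0.00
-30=-30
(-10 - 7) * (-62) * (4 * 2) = 8432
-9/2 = -4.50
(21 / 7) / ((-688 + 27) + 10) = -1 / 217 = -0.00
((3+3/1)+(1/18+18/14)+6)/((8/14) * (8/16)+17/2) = 41/27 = 1.52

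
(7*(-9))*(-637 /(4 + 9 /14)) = 43218 /5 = 8643.60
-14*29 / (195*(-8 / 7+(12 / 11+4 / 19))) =-10241 / 780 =-13.13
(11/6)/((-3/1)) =-11/18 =-0.61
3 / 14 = 0.21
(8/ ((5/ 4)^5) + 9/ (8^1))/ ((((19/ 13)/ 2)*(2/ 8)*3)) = 1217593/ 178125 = 6.84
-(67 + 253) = -320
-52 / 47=-1.11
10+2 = 12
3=3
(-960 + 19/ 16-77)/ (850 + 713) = -0.66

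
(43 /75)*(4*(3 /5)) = 172 /125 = 1.38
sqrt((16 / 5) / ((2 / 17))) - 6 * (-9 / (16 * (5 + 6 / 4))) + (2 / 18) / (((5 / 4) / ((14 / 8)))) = 5.89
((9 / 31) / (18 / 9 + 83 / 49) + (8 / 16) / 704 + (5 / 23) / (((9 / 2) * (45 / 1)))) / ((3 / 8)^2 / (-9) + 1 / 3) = 1183042733 / 4676106402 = 0.25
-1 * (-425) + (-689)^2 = 475146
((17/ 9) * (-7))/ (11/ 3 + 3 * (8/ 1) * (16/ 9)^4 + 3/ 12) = -115668/ 2131415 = -0.05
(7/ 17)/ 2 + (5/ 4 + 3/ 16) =447/ 272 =1.64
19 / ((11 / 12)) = 228 / 11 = 20.73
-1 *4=-4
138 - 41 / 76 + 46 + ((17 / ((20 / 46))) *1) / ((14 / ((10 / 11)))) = 1088469 / 5852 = 186.00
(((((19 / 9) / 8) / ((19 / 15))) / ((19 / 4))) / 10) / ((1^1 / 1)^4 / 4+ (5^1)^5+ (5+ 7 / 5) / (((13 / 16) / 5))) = 13 / 9379977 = 0.00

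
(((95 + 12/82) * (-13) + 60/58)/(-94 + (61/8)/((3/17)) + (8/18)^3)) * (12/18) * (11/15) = 20948436432/1757966225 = 11.92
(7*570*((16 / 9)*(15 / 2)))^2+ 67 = 2830240067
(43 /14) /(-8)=-43 /112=-0.38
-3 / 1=-3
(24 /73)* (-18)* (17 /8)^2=-7803 /292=-26.72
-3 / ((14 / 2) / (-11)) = 33 / 7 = 4.71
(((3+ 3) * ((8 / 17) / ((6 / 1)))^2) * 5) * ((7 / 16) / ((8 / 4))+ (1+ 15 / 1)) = 865 / 289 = 2.99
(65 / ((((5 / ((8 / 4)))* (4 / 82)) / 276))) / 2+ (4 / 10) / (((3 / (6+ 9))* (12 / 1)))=441325 / 6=73554.17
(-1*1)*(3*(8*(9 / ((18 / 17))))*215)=-43860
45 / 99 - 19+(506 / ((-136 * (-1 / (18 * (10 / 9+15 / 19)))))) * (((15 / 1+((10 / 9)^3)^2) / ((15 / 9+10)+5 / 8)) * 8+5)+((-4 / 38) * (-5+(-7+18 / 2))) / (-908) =16997294024165254 / 8429598276363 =2016.38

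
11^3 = 1331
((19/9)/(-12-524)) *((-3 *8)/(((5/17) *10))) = 323/10050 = 0.03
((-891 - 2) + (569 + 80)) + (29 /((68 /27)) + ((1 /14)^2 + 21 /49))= -193299 /833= -232.05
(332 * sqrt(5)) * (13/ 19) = 507.94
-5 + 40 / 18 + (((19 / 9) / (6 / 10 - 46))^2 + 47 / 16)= 10810903 / 66781584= 0.16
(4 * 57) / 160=57 / 40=1.42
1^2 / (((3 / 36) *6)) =2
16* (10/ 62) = 80/ 31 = 2.58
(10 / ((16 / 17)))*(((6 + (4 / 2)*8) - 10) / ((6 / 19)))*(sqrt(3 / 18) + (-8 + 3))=-8075 / 4 + 1615*sqrt(6) / 24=-1853.92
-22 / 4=-11 / 2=-5.50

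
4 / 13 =0.31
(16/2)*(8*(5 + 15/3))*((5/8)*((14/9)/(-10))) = -560/9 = -62.22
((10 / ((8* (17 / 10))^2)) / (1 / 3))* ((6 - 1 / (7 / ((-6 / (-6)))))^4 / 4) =1059660375 / 22204448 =47.72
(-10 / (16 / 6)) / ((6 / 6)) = -3.75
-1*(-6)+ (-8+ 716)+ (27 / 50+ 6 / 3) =35827 / 50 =716.54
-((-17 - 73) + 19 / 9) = 791 / 9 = 87.89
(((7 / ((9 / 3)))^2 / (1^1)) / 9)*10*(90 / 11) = 4900 / 99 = 49.49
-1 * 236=-236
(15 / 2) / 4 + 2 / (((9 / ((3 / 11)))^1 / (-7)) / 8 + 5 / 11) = -8611 / 664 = -12.97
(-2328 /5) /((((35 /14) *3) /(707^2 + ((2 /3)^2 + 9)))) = -6982022752 /225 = -31031212.23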